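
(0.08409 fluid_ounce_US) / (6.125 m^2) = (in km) 4.06e-10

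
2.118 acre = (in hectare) 0.8571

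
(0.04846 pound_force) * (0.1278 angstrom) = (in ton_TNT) 6.584e-22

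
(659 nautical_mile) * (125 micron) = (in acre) 0.0377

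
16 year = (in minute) 8.41e+06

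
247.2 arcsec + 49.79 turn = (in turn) 49.79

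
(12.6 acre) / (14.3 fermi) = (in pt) 1.011e+22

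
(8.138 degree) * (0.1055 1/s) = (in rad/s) 0.01498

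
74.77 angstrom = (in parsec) 2.423e-25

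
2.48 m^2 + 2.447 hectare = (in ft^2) 2.634e+05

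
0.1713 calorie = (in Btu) 0.0006793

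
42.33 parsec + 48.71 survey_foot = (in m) 1.306e+18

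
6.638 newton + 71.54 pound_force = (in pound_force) 73.03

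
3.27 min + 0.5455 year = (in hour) 4779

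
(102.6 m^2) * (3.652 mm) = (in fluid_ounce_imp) 1.319e+04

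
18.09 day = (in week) 2.584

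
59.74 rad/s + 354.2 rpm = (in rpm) 924.7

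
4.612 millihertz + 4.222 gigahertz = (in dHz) 4.222e+10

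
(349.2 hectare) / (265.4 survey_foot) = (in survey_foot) 1.416e+05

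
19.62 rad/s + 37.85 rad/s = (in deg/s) 3293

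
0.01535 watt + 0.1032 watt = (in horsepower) 0.000159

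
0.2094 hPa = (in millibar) 0.2094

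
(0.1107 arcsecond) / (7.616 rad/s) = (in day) 8.156e-13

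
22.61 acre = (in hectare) 9.15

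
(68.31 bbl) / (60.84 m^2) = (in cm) 17.85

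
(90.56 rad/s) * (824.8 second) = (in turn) 1.189e+04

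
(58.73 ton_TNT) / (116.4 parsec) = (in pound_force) 1.538e-08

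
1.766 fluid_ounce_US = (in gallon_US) 0.0138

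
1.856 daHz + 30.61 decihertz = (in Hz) 21.62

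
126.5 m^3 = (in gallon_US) 3.342e+04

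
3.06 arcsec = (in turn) 2.361e-06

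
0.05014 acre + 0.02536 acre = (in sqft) 3289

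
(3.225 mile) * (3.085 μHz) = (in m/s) 0.01601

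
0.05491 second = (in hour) 1.525e-05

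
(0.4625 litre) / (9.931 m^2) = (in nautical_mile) 2.515e-08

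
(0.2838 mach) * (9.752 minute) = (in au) 3.78e-07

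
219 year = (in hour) 1.918e+06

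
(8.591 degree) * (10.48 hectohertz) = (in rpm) 1501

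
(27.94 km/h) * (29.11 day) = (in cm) 1.952e+09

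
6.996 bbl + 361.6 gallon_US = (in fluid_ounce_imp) 8.732e+04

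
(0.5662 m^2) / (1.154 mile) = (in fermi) 3.049e+11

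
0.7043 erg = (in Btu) 6.675e-11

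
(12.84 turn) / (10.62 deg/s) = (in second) 435.3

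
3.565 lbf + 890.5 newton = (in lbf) 203.8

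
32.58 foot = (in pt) 2.815e+04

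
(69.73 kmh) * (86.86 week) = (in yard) 1.113e+09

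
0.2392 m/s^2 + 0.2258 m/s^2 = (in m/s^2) 0.465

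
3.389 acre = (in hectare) 1.371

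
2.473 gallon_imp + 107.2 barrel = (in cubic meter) 17.05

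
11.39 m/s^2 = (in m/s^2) 11.39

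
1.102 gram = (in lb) 0.002429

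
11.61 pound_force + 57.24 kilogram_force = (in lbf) 137.8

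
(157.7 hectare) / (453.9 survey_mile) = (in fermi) 2.159e+15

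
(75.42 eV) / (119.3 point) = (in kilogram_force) 2.928e-17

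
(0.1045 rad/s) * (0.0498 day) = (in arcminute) 1.546e+06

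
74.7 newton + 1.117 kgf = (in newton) 85.65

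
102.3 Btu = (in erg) 1.079e+12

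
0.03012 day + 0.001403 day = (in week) 0.004503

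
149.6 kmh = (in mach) 0.122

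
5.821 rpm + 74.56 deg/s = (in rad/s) 1.911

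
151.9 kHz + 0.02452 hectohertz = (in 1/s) 1.519e+05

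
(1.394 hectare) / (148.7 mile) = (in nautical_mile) 3.145e-05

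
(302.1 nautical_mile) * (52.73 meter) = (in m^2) 2.95e+07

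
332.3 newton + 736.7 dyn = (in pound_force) 74.71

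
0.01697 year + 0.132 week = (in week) 1.017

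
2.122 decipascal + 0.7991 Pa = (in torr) 0.007585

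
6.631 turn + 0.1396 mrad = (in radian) 41.66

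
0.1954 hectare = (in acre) 0.4828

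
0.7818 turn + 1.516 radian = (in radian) 6.428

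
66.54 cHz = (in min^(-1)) 39.92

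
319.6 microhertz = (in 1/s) 0.0003196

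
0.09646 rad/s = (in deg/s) 5.527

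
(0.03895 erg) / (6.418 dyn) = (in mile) 3.771e-08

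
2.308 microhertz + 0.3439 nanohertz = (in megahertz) 2.308e-12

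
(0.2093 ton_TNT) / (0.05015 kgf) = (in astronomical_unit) 0.0119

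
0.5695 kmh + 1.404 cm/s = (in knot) 0.3348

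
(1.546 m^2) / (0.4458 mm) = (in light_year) 3.666e-13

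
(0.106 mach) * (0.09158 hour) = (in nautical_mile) 6.425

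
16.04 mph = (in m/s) 7.171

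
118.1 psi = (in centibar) 814.3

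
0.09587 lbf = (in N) 0.4265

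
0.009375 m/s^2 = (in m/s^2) 0.009375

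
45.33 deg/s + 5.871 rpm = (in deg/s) 80.56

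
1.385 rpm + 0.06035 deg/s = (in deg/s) 8.37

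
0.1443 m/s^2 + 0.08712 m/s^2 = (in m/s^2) 0.2314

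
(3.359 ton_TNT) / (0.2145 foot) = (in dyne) 2.15e+16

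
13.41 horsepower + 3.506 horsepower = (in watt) 1.261e+04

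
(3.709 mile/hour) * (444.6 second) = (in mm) 7.372e+05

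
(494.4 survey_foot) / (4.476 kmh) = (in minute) 2.02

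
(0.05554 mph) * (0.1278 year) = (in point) 2.837e+08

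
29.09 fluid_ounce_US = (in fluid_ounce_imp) 30.28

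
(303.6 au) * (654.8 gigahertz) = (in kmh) 1.071e+26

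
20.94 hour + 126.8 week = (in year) 2.434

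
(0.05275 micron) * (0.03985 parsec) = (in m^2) 6.486e+07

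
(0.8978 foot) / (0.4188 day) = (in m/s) 7.563e-06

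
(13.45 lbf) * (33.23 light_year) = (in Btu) 1.783e+16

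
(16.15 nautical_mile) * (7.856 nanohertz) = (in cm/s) 0.0235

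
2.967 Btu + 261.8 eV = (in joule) 3130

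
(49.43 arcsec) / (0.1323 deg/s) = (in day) 1.201e-06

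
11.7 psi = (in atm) 0.7961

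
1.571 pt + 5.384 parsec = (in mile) 1.032e+14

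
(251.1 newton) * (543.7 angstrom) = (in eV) 8.521e+13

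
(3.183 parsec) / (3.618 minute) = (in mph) 1.012e+15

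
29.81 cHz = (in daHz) 0.02981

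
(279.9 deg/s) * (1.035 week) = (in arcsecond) 6.308e+11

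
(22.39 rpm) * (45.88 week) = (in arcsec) 1.342e+13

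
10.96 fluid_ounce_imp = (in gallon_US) 0.08227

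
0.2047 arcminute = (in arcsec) 12.28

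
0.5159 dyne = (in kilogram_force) 5.261e-07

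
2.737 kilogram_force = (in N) 26.84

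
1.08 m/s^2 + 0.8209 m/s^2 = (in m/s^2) 1.901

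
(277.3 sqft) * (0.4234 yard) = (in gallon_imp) 2194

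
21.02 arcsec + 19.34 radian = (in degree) 1108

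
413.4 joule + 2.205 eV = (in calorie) 98.8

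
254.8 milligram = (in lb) 0.0005617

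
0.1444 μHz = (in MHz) 1.444e-13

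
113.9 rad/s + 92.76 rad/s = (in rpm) 1973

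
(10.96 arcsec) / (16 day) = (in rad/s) 3.844e-11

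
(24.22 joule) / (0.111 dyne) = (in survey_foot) 7.159e+07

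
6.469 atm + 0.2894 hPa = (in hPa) 6555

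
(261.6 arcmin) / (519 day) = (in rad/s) 1.697e-09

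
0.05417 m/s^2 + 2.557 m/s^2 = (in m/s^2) 2.611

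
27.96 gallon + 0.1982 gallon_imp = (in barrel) 0.6714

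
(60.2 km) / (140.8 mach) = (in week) 2.076e-06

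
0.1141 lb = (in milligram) 5.175e+04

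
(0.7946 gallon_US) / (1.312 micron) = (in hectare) 0.2293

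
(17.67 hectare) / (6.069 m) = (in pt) 8.253e+07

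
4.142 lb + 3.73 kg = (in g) 5609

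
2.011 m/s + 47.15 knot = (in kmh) 94.56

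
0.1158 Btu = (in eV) 7.626e+20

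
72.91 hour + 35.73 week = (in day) 253.1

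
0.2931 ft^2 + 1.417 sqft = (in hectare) 1.589e-05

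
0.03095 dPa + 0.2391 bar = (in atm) 0.236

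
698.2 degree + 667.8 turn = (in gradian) 2.679e+05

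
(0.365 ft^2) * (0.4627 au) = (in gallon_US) 6.201e+11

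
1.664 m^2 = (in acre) 0.0004112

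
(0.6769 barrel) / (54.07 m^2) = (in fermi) 1.99e+12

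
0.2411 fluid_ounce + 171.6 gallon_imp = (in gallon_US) 206.1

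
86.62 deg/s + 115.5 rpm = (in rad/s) 13.61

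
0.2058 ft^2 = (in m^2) 0.01912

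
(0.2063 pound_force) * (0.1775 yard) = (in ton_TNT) 3.56e-11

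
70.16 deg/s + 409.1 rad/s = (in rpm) 3918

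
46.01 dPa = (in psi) 0.0006673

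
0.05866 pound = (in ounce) 0.9386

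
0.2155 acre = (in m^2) 872.1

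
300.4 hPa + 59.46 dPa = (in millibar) 300.5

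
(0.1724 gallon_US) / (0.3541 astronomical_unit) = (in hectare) 1.232e-18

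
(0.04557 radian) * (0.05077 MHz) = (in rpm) 2.209e+04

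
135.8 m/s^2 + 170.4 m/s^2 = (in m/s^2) 306.2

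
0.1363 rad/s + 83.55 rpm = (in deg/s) 509.1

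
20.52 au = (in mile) 1.907e+09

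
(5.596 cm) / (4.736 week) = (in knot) 3.798e-08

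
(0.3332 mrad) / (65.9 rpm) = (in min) 8.047e-07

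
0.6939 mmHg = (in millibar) 0.9251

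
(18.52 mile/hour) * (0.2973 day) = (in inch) 8.373e+06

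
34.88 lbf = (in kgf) 15.82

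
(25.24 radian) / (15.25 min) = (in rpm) 0.2634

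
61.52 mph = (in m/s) 27.5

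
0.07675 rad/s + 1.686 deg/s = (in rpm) 1.014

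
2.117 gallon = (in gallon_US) 2.117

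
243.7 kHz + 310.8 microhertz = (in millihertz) 2.437e+08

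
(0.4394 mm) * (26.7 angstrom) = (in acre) 2.899e-16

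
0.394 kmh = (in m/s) 0.1094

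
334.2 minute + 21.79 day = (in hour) 528.5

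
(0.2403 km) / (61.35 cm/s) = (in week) 0.0006476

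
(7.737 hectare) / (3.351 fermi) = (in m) 2.309e+19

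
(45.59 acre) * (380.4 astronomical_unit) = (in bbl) 6.604e+19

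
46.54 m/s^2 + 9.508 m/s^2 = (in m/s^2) 56.05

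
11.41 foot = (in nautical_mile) 0.001878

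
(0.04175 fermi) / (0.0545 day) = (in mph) 1.983e-20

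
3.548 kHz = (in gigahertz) 3.548e-06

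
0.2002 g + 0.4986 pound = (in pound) 0.499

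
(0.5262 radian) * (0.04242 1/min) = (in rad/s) 0.000372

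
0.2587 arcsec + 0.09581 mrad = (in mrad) 0.09706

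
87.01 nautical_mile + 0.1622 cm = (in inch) 6.344e+06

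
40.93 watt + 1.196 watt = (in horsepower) 0.05649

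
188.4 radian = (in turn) 29.98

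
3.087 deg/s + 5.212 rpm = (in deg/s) 34.36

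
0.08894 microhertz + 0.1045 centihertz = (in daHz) 0.0001045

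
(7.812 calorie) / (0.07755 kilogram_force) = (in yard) 47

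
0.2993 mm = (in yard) 0.0003273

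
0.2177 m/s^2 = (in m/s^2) 0.2177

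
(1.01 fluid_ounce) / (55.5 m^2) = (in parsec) 1.744e-23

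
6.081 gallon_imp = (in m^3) 0.02764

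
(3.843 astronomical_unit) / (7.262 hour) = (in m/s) 2.199e+07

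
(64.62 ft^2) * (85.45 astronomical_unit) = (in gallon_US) 2.027e+16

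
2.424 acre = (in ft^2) 1.056e+05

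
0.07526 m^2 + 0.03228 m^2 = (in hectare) 1.075e-05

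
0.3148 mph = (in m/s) 0.1407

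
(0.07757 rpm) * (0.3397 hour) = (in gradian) 632.4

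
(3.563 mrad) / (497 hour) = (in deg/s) 1.141e-07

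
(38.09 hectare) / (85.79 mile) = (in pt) 7820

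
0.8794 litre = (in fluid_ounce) 29.74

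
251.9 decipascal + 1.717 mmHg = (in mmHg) 1.906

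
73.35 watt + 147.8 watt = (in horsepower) 0.2966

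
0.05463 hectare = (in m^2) 546.3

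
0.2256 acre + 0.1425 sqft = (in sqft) 9827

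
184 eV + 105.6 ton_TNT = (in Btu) 4.188e+08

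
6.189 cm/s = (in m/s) 0.06189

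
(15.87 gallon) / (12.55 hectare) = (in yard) 5.235e-07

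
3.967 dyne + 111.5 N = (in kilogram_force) 11.37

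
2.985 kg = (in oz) 105.3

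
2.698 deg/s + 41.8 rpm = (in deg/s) 253.5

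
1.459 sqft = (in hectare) 1.355e-05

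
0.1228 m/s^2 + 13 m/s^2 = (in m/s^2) 13.12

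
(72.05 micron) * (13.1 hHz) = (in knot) 0.1835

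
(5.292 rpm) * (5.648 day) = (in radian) 2.704e+05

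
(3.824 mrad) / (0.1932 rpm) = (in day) 2.188e-06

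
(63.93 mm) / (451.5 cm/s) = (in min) 0.000236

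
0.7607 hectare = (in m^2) 7607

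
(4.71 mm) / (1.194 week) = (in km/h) 2.348e-08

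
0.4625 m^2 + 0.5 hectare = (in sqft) 5.382e+04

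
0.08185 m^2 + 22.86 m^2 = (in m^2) 22.94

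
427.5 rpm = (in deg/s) 2565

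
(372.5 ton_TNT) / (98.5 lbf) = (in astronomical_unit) 0.02378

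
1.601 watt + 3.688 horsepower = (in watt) 2752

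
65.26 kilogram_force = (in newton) 640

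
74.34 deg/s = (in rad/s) 1.297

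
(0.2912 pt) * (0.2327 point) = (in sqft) 9.077e-08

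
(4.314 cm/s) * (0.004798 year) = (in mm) 6.528e+06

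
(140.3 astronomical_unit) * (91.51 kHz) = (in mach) 5.641e+15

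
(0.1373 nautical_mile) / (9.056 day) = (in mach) 9.544e-07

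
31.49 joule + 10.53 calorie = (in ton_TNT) 1.806e-08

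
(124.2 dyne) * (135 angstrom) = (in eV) 1.047e+08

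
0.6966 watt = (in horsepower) 0.0009342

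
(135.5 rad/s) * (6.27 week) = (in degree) 2.944e+10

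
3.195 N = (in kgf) 0.3258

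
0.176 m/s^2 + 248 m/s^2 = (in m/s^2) 248.2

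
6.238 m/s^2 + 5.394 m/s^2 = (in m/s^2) 11.63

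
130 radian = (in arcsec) 2.681e+07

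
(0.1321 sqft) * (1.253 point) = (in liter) 0.005425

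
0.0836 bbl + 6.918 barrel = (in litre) 1113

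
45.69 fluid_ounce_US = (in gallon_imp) 0.2972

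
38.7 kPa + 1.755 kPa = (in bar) 0.4046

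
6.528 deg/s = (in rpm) 1.088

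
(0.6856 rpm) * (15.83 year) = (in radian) 3.584e+07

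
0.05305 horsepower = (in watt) 39.56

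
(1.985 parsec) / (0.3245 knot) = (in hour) 1.019e+14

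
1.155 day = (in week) 0.165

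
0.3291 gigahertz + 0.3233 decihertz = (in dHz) 3.291e+09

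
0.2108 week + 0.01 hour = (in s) 1.275e+05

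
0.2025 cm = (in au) 1.354e-14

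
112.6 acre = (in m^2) 4.557e+05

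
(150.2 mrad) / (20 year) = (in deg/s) 1.364e-08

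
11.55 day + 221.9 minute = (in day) 11.7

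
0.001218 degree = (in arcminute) 0.07308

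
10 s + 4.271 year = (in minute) 2.245e+06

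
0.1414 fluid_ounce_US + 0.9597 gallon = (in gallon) 0.9608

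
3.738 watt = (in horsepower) 0.005013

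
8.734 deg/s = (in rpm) 1.456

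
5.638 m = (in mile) 0.003503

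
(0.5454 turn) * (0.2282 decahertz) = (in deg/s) 448.1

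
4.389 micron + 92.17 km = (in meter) 9.217e+04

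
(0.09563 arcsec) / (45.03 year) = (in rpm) 3.118e-15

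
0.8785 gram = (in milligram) 878.5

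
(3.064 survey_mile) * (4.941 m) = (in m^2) 2.436e+04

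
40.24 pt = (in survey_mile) 8.821e-06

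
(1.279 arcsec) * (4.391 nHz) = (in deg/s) 1.56e-12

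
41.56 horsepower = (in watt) 3.099e+04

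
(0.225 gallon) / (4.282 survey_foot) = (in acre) 1.613e-07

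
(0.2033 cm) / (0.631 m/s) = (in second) 0.003222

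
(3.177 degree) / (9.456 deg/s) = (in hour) 9.333e-05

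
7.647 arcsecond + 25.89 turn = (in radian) 162.7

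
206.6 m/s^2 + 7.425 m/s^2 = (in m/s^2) 214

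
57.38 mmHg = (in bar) 0.0765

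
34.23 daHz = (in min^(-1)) 2.054e+04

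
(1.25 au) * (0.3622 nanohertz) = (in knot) 131.7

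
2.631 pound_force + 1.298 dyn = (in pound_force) 2.631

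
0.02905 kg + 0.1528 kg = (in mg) 1.818e+05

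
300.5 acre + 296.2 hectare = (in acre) 1032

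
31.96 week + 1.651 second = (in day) 223.7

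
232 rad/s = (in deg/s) 1.329e+04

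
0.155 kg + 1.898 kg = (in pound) 4.526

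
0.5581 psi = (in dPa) 3.848e+04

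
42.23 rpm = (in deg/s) 253.4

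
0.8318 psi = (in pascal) 5735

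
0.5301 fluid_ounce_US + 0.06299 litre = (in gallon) 0.02078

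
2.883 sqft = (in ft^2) 2.883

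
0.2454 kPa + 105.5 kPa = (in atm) 1.044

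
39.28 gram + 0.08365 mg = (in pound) 0.0866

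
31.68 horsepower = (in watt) 2.362e+04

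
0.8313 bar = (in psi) 12.06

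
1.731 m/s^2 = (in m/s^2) 1.731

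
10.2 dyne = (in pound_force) 2.293e-05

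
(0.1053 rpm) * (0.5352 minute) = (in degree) 20.29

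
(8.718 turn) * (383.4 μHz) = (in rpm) 0.2005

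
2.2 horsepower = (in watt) 1641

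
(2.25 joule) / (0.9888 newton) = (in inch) 89.59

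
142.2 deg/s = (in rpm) 23.7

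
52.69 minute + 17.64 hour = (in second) 6.667e+04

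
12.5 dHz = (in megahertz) 1.25e-06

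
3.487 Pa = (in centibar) 0.003487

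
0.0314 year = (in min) 1.65e+04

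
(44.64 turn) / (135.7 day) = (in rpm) 0.0002284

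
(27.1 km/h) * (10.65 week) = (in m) 4.849e+07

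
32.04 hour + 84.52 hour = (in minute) 6994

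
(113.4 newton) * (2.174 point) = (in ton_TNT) 2.079e-11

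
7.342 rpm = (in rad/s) 0.7689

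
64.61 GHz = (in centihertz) 6.461e+12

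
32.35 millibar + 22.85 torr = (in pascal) 6281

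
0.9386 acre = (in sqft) 4.089e+04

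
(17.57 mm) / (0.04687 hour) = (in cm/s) 0.01041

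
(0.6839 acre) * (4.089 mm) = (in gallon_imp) 2489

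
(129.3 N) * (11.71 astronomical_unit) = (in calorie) 5.414e+13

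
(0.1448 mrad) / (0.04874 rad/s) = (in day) 3.439e-08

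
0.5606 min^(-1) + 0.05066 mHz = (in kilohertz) 9.394e-06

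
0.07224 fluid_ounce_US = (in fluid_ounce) 0.07224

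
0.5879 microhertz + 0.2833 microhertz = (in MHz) 8.712e-13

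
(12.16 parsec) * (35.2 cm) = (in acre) 3.264e+13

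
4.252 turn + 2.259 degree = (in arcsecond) 5.519e+06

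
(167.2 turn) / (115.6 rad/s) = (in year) 2.882e-07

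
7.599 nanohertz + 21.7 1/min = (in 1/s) 0.3617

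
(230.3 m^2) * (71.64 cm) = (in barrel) 1038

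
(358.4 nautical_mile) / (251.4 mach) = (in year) 2.459e-07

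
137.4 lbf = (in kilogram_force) 62.32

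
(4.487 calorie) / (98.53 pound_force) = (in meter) 0.04283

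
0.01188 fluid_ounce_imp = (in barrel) 2.123e-06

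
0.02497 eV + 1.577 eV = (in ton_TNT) 6.134e-29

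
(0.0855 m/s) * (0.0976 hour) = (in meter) 30.04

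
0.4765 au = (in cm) 7.128e+12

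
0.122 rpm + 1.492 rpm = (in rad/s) 0.169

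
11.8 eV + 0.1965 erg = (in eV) 1.226e+11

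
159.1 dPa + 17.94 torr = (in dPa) 2.408e+04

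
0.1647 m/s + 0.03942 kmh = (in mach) 0.0005159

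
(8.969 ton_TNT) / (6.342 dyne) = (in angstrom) 5.917e+24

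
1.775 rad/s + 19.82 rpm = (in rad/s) 3.851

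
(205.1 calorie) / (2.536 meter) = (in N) 338.4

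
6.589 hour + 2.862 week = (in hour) 487.4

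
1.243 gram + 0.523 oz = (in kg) 0.01607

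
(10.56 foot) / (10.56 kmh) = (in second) 1.097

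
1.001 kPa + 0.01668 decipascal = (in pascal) 1001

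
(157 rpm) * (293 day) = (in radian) 4.162e+08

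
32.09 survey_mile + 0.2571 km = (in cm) 5.19e+06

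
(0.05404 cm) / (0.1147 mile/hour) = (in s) 0.01054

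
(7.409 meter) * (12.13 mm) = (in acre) 2.221e-05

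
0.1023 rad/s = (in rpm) 0.9769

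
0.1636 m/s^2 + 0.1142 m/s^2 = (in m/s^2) 0.2778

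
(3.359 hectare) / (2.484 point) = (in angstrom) 3.833e+17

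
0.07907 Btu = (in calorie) 19.94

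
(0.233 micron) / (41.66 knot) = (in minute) 1.812e-10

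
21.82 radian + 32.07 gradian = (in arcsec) 4.605e+06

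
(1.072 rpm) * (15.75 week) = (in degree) 6.127e+07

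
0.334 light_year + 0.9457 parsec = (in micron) 3.234e+22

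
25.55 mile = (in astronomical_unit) 2.749e-07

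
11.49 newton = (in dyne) 1.149e+06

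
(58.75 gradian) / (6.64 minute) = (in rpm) 0.02212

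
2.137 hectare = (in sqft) 2.3e+05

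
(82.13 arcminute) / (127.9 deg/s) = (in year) 3.394e-10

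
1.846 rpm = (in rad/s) 0.1933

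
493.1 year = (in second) 1.555e+10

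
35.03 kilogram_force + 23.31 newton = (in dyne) 3.668e+07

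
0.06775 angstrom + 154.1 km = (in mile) 95.75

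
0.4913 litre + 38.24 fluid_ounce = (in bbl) 0.0102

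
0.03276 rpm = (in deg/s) 0.1966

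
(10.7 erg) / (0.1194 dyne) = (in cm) 89.61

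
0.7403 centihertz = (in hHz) 7.403e-05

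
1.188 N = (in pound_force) 0.2671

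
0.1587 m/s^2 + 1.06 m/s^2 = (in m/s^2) 1.219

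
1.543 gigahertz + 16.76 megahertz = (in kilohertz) 1.56e+06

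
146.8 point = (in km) 5.179e-05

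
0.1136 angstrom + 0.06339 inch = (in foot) 0.005283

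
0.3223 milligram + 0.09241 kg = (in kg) 0.09241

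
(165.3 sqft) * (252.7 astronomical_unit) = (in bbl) 3.651e+15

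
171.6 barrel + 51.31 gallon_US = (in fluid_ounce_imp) 9.67e+05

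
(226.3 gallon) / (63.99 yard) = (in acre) 3.618e-06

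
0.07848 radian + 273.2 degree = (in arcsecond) 9.997e+05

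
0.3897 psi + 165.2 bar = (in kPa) 1.652e+04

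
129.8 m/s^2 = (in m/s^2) 129.8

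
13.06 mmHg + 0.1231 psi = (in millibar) 25.9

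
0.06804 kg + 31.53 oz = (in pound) 2.121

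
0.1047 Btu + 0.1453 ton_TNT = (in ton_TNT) 0.1453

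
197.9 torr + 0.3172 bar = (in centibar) 58.1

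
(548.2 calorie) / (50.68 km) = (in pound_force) 0.01017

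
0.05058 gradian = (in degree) 0.04552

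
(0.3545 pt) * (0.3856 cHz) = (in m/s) 4.822e-07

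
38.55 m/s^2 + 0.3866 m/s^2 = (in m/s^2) 38.94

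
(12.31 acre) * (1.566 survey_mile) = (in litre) 1.256e+11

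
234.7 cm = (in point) 6653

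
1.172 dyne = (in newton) 1.172e-05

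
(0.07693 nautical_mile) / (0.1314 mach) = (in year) 1.01e-07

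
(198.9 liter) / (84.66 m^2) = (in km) 2.349e-06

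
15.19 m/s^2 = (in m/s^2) 15.19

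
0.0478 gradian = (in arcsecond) 154.9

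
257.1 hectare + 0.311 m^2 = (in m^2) 2.571e+06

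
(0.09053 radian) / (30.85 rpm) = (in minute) 0.000467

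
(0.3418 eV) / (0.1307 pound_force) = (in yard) 1.03e-19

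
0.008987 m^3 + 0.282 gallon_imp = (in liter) 10.27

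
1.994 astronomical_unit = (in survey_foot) 9.787e+11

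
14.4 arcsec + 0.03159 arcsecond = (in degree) 0.004009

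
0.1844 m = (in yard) 0.2017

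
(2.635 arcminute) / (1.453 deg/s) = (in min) 0.0005037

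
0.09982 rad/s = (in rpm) 0.9532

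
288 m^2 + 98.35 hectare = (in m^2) 9.838e+05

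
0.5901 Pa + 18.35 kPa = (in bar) 0.1835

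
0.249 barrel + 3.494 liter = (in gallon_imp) 9.477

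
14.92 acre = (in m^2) 6.038e+04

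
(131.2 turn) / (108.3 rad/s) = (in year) 2.414e-07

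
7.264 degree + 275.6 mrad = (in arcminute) 1383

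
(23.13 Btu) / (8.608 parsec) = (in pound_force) 2.065e-14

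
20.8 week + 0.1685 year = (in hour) 4970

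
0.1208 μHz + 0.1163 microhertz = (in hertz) 2.371e-07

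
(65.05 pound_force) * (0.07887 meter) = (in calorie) 5.454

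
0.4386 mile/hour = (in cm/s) 19.61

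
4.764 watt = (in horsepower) 0.006389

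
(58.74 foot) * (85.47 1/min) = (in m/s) 25.5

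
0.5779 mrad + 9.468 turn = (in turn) 9.468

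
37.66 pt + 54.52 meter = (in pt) 1.546e+05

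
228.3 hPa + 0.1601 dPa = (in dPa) 2.283e+05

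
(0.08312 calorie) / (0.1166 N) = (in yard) 3.262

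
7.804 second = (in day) 9.032e-05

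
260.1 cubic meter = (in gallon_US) 6.871e+04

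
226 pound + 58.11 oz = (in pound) 229.6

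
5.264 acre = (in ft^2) 2.293e+05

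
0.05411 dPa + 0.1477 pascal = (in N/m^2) 0.1531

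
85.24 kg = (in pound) 187.9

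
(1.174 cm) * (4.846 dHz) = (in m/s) 0.005689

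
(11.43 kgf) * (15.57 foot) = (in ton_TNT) 1.271e-07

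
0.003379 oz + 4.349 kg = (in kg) 4.349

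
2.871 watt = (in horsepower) 0.00385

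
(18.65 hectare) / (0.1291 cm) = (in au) 0.0009657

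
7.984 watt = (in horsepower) 0.01071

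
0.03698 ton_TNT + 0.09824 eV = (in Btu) 1.467e+05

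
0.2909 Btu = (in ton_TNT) 7.335e-08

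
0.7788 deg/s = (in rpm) 0.1298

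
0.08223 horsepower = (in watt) 61.32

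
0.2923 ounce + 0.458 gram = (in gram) 8.745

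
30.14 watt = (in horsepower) 0.04042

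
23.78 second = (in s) 23.78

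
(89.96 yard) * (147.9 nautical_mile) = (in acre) 5568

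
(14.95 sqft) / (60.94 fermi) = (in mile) 1.416e+10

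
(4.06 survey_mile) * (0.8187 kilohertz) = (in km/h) 1.926e+07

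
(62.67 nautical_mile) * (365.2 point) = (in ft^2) 1.61e+05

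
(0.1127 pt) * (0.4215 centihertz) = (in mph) 3.749e-07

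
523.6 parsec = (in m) 1.616e+19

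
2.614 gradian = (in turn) 0.006535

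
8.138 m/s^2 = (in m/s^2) 8.138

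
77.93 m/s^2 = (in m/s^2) 77.93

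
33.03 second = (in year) 1.047e-06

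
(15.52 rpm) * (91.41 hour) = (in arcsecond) 1.103e+11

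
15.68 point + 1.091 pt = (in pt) 16.77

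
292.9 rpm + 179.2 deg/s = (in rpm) 322.8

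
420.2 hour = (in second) 1.513e+06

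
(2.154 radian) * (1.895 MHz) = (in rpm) 3.898e+07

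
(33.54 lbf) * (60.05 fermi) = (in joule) 8.959e-12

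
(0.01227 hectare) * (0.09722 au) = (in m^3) 1.785e+12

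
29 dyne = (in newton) 0.00029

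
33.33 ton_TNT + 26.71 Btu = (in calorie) 3.333e+10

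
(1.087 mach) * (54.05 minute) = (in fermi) 1.2e+21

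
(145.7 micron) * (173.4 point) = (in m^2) 8.913e-06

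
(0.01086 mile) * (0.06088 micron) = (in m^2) 1.064e-06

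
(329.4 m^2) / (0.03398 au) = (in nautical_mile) 3.499e-11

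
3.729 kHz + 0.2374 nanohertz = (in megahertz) 0.003729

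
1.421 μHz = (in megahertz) 1.421e-12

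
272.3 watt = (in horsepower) 0.3652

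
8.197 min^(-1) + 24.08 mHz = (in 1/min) 9.642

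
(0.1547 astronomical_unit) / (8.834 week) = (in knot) 8420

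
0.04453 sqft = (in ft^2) 0.04453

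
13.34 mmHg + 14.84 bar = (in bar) 14.86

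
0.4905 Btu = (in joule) 517.5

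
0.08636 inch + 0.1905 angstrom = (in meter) 0.002194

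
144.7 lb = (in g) 6.563e+04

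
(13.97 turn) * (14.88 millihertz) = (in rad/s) 1.306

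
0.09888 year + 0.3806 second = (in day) 36.09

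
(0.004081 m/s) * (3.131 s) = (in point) 36.22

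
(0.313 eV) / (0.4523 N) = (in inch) 4.365e-18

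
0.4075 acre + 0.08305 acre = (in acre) 0.4905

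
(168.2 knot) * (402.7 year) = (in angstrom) 1.099e+22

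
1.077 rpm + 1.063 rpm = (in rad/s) 0.2241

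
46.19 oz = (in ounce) 46.19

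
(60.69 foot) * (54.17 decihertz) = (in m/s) 100.2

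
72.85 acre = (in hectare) 29.48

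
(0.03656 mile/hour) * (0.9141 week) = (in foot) 2.964e+04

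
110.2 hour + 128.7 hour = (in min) 1.433e+04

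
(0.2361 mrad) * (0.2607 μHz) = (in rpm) 5.878e-10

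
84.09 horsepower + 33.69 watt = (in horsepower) 84.14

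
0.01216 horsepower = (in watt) 9.068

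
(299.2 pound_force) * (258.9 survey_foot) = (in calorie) 2.51e+04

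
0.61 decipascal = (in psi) 8.847e-06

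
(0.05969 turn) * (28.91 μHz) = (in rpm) 0.0001035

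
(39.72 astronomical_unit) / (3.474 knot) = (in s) 3.325e+12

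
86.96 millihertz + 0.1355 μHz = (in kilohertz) 8.696e-05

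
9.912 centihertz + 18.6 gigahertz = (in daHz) 1.86e+09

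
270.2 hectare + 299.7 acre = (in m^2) 3.915e+06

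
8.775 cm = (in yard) 0.09596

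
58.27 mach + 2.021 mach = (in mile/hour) 4.592e+04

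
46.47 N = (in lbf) 10.45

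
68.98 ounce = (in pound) 4.311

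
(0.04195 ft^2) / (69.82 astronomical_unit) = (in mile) 2.319e-19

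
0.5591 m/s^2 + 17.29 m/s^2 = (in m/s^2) 17.85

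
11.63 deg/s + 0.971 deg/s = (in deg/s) 12.6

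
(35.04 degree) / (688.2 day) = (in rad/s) 1.029e-08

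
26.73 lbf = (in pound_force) 26.73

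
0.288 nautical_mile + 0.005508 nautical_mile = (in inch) 2.14e+04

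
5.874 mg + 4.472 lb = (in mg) 2.028e+06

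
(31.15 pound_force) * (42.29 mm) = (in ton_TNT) 1.401e-09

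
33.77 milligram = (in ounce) 0.001191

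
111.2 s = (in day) 0.001287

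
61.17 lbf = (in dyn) 2.721e+07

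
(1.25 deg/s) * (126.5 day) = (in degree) 1.366e+07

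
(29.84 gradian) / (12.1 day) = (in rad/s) 4.484e-07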